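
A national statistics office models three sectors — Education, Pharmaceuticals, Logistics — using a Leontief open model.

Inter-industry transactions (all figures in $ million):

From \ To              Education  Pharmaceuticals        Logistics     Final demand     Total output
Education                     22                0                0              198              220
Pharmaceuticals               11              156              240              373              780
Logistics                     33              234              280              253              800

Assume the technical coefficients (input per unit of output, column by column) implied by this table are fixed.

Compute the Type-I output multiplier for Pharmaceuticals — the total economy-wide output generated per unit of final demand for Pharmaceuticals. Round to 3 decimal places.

Technical coefficients a_ij = z_ij / X_j:
  a_EE = 22/220 = 0.10, a_PE = 11/220 = 0.05, a_LE = 33/220 = 0.15
  a_EP = 0/780 = 0.00, a_PP = 156/780 = 0.20, a_LP = 234/780 = 0.30
  a_EL = 0/800 = 0.00, a_PL = 240/800 = 0.30, a_LL = 280/800 = 0.35
I − A =
  [   0.90     0.00     0.00]
  [  -0.05     0.80    -0.30]
  [  -0.15    -0.30     0.65]
Cofactors of I−A, C_ij = (−1)^(i+j)·(minor ij) (rows/columns in the sector order above):
  C_11 = (0.80)(0.65) − (-0.30)(-0.30) = 0.4300
  C_12 = −[(-0.05)(0.65) − (-0.30)(-0.15)] = 0.0775
  C_13 = (-0.05)(-0.30) − (0.80)(-0.15) = 0.1350
  C_21 = −[(0.00)(0.65) − (0.00)(-0.30)] = 0.0000
  C_22 = (0.90)(0.65) − (0.00)(-0.15) = 0.5850
  C_23 = −[(0.90)(-0.30) − (0.00)(-0.15)] = 0.2700
  C_31 = (0.00)(-0.30) − (0.00)(0.80) = 0.0000
  C_32 = −[(0.90)(-0.30) − (0.00)(-0.05)] = 0.2700
  C_33 = (0.90)(0.80) − (0.00)(-0.05) = 0.7200
det(I−A) = Σ_j (I−A)_1j·C_1j = (0.90)(0.4300) + (0.00)(0.0775) + (0.00)(0.1350) = 0.3870
adj(I−A) = Cᵀ =
  [ 0.4300   0.0000   0.0000]
  [ 0.0775   0.5850   0.2700]
  [ 0.1350   0.2700   0.7200]
(I − A)⁻¹ = adj(I−A) / det(I−A) ≈
  [   1.1111     0.0000     0.0000]
  [   0.2003     1.5116     0.6977]
  [   0.3488     0.6977     1.8605]
The output multiplier for sector j is the column-j sum of the Leontief inverse (I − A)⁻¹ = adj(I−A) / det(I−A).
Column P of adj(I−A): (0.0000, 0.5850, 0.2700); det(I−A) = 0.3870.
m_P = (0.0000 + 0.5850 + 0.2700) / 0.3870 = 0.855 / 0.3870 ≈ 2.209.

m_P = 2.209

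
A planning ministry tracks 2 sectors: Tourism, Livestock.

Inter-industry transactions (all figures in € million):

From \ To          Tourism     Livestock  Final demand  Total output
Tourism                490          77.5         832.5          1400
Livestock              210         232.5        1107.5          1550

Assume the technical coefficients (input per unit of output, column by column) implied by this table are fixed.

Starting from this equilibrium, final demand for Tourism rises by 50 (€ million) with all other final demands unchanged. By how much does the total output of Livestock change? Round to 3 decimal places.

Technical coefficients a_ij = z_ij / X_j:
  a_11 = 490/1400 = 0.35, a_21 = 210/1400 = 0.15
  a_12 = 77.5/1550 = 0.05, a_22 = 232.5/1550 = 0.15
I − A =
  [   0.65    -0.05]
  [  -0.15     0.85]
det(I−A) = (0.65)(0.85) − (-0.05)(-0.15) = 0.5450
adj(I−A) = [[0.85, 0.05], [0.15, 0.65]]
(I − A)⁻¹ = adj(I−A) / det(I−A) ≈
  [   1.5596     0.0917]
  [   0.2752     1.1927]
Δx = (I − A)⁻¹ Δd with Δd having +50 in the Tourism component and 0 elsewhere.
So Δx_2 = L_21 · (+50), where L_21 = adj(I−A)_21 / det(I−A) = 0.15 / 0.5450.
Δx_2 = 0.15 × (+50) / 0.5450 = 7.50 / 0.5450 ≈ 13.761.

Δx_2 = 13.761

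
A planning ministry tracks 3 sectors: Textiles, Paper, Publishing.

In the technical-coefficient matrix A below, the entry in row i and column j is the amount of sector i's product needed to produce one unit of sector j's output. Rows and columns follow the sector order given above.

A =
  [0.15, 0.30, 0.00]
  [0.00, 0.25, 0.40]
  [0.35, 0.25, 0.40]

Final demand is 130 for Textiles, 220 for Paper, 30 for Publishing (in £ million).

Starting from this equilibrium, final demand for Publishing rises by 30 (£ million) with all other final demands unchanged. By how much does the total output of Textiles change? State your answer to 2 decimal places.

I − A =
  [   0.85    -0.30     0.00]
  [   0.00     0.75    -0.40]
  [  -0.35    -0.25     0.60]
Cofactors of I−A, C_ij = (−1)^(i+j)·(minor ij) (rows/columns in the sector order above):
  C_11 = (0.75)(0.60) − (-0.40)(-0.25) = 0.3500
  C_12 = −[(0.00)(0.60) − (-0.40)(-0.35)] = 0.1400
  C_13 = (0.00)(-0.25) − (0.75)(-0.35) = 0.2625
  C_21 = −[(-0.30)(0.60) − (0.00)(-0.25)] = 0.1800
  C_22 = (0.85)(0.60) − (0.00)(-0.35) = 0.5100
  C_23 = −[(0.85)(-0.25) − (-0.30)(-0.35)] = 0.3175
  C_31 = (-0.30)(-0.40) − (0.00)(0.75) = 0.1200
  C_32 = −[(0.85)(-0.40) − (0.00)(0.00)] = 0.3400
  C_33 = (0.85)(0.75) − (-0.30)(0.00) = 0.6375
det(I−A) = Σ_j (I−A)_1j·C_1j = (0.85)(0.3500) + (-0.30)(0.1400) + (0.00)(0.2625) = 0.2555
adj(I−A) = Cᵀ =
  [ 0.3500   0.1800   0.1200]
  [ 0.1400   0.5100   0.3400]
  [ 0.2625   0.3175   0.6375]
(I − A)⁻¹ = adj(I−A) / det(I−A) ≈
  [   1.3699     0.7045     0.4697]
  [   0.5479     1.9961     1.3307]
  [   1.0274     1.2427     2.4951]
Δx = (I − A)⁻¹ Δd with Δd having +30 in the Publishing component and 0 elsewhere.
So Δx_1 = L_13 · (+30), where L_13 = adj(I−A)_13 / det(I−A) = 0.1200 / 0.2555.
Δx_1 = 0.1200 × (+30) / 0.2555 = 3.60 / 0.2555 ≈ 14.09.

Δx_1 = 14.09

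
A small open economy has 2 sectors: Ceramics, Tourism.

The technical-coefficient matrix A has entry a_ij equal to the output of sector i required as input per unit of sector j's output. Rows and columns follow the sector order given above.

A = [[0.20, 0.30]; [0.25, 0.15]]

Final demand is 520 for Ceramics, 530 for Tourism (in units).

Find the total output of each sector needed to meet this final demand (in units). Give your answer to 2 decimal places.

I − A =
  [   0.80    -0.30]
  [  -0.25     0.85]
det(I−A) = (0.80)(0.85) − (-0.30)(-0.25) = 0.6050
adj(I−A) = [[0.85, 0.30], [0.25, 0.80]]
(I − A)⁻¹ = adj(I−A) / det(I−A) ≈
  [   1.4050     0.4959]
  [   0.4132     1.3223]
x = (I − A)⁻¹ d = adj(I−A)·d / det(I−A), with det(I−A) = 0.6050:
  x_1 = (0.85·520 + 0.30·530) / 0.6050 = 601.00 / 0.6050 ≈ 993.39
  x_2 = (0.25·520 + 0.80·530) / 0.6050 = 554.00 / 0.6050 ≈ 915.70

x_1 = 993.39, x_2 = 915.70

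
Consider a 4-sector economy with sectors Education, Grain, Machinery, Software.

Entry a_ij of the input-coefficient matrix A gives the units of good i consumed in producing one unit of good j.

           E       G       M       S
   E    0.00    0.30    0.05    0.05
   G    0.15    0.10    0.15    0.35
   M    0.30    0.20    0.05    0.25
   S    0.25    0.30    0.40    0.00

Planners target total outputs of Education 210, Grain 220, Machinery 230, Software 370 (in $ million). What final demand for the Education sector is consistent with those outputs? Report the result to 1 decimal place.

d_E = 114.0

I − A =
  [   1.00    -0.30    -0.05    -0.05]
  [  -0.15     0.90    -0.15    -0.35]
  [  -0.30    -0.20     0.95    -0.25]
  [  -0.25    -0.30    -0.40     1.00]
d = (I − A) x:
  d_E = (+1.00)·210 + (-0.30)·220 + (-0.05)·230 + (-0.05)·370 = 114.0
  d_G = (-0.15)·210 + (+0.90)·220 + (-0.15)·230 + (-0.35)·370 = 2.5
  d_M = (-0.30)·210 + (-0.20)·220 + (+0.95)·230 + (-0.25)·370 = 19.0
  d_S = (-0.25)·210 + (-0.30)·220 + (-0.40)·230 + (+1.00)·370 = 159.5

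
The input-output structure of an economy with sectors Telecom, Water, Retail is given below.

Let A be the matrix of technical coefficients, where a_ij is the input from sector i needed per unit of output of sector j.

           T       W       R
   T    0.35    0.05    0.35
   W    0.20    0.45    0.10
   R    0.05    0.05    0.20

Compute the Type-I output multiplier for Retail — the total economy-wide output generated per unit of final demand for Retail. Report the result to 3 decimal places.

m_R = 2.602

I − A =
  [   0.65    -0.05    -0.35]
  [  -0.20     0.55    -0.10]
  [  -0.05    -0.05     0.80]
Cofactors of I−A, C_ij = (−1)^(i+j)·(minor ij) (rows/columns in the sector order above):
  C_11 = (0.55)(0.80) − (-0.10)(-0.05) = 0.4350
  C_12 = −[(-0.20)(0.80) − (-0.10)(-0.05)] = 0.1650
  C_13 = (-0.20)(-0.05) − (0.55)(-0.05) = 0.0375
  C_21 = −[(-0.05)(0.80) − (-0.35)(-0.05)] = 0.0575
  C_22 = (0.65)(0.80) − (-0.35)(-0.05) = 0.5025
  C_23 = −[(0.65)(-0.05) − (-0.05)(-0.05)] = 0.0350
  C_31 = (-0.05)(-0.10) − (-0.35)(0.55) = 0.1975
  C_32 = −[(0.65)(-0.10) − (-0.35)(-0.20)] = 0.1350
  C_33 = (0.65)(0.55) − (-0.05)(-0.20) = 0.3475
det(I−A) = Σ_j (I−A)_1j·C_1j = (0.65)(0.4350) + (-0.05)(0.1650) + (-0.35)(0.0375) = 0.261375
adj(I−A) = Cᵀ =
  [ 0.4350   0.0575   0.1975]
  [ 0.1650   0.5025   0.1350]
  [ 0.0375   0.0350   0.3475]
(I − A)⁻¹ = adj(I−A) / det(I−A) ≈
  [   1.6643     0.2200     0.7556]
  [   0.6313     1.9225     0.5165]
  [   0.1435     0.1339     1.3295]
The output multiplier for sector j is the column-j sum of the Leontief inverse (I − A)⁻¹ = adj(I−A) / det(I−A).
Column R of adj(I−A): (0.1975, 0.1350, 0.3475); det(I−A) = 0.261375.
m_R = (0.1975 + 0.1350 + 0.3475) / 0.261375 = 0.68 / 0.261375 ≈ 2.602.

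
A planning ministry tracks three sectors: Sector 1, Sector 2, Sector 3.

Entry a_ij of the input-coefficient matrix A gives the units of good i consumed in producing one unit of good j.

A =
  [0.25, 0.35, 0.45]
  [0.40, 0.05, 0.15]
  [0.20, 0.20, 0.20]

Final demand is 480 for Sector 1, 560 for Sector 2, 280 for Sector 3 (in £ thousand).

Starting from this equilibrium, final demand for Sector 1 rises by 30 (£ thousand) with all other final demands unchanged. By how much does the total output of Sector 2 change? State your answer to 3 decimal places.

I − A =
  [   0.75    -0.35    -0.45]
  [  -0.40     0.95    -0.15]
  [  -0.20    -0.20     0.80]
Cofactors of I−A, C_ij = (−1)^(i+j)·(minor ij) (rows/columns in the sector order above):
  C_11 = (0.95)(0.80) − (-0.15)(-0.20) = 0.7300
  C_12 = −[(-0.40)(0.80) − (-0.15)(-0.20)] = 0.3500
  C_13 = (-0.40)(-0.20) − (0.95)(-0.20) = 0.2700
  C_21 = −[(-0.35)(0.80) − (-0.45)(-0.20)] = 0.3700
  C_22 = (0.75)(0.80) − (-0.45)(-0.20) = 0.5100
  C_23 = −[(0.75)(-0.20) − (-0.35)(-0.20)] = 0.2200
  C_31 = (-0.35)(-0.15) − (-0.45)(0.95) = 0.4800
  C_32 = −[(0.75)(-0.15) − (-0.45)(-0.40)] = 0.2925
  C_33 = (0.75)(0.95) − (-0.35)(-0.40) = 0.5725
det(I−A) = Σ_j (I−A)_1j·C_1j = (0.75)(0.7300) + (-0.35)(0.3500) + (-0.45)(0.2700) = 0.3035
adj(I−A) = Cᵀ =
  [ 0.7300   0.3700   0.4800]
  [ 0.3500   0.5100   0.2925]
  [ 0.2700   0.2200   0.5725]
(I − A)⁻¹ = adj(I−A) / det(I−A) ≈
  [   2.4053     1.2191     1.5815]
  [   1.1532     1.6804     0.9638]
  [   0.8896     0.7249     1.8863]
Δx = (I − A)⁻¹ Δd with Δd having +30 in the Sector 1 component and 0 elsewhere.
So Δx_2 = L_21 · (+30), where L_21 = adj(I−A)_21 / det(I−A) = 0.3500 / 0.3035.
Δx_2 = 0.3500 × (+30) / 0.3035 = 10.50 / 0.3035 ≈ 34.596.

Δx_2 = 34.596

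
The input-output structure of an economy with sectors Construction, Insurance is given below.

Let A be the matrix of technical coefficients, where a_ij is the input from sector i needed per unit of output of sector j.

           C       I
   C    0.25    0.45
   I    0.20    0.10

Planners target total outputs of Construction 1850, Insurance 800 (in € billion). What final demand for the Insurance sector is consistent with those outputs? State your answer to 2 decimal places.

d_I = 350.00

I − A =
  [   0.75    -0.45]
  [  -0.20     0.90]
d = (I − A) x:
  d_C = (+0.75)·1850 + (-0.45)·800 = 1027.50
  d_I = (-0.20)·1850 + (+0.90)·800 = 350.00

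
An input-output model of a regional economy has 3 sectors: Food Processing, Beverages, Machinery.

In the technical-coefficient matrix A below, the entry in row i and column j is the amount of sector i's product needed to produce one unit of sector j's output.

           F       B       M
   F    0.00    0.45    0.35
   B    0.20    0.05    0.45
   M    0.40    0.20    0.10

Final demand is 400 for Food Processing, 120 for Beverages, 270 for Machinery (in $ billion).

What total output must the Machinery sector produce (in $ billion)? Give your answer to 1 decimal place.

x_M = 977.6

I − A =
  [   1.00    -0.45    -0.35]
  [  -0.20     0.95    -0.45]
  [  -0.40    -0.20     0.90]
Cofactors of I−A, C_ij = (−1)^(i+j)·(minor ij) (rows/columns in the sector order above):
  C_11 = (0.95)(0.90) − (-0.45)(-0.20) = 0.7650
  C_12 = −[(-0.20)(0.90) − (-0.45)(-0.40)] = 0.3600
  C_13 = (-0.20)(-0.20) − (0.95)(-0.40) = 0.4200
  C_21 = −[(-0.45)(0.90) − (-0.35)(-0.20)] = 0.4750
  C_22 = (1.00)(0.90) − (-0.35)(-0.40) = 0.7600
  C_23 = −[(1.00)(-0.20) − (-0.45)(-0.40)] = 0.3800
  C_31 = (-0.45)(-0.45) − (-0.35)(0.95) = 0.5350
  C_32 = −[(1.00)(-0.45) − (-0.35)(-0.20)] = 0.5200
  C_33 = (1.00)(0.95) − (-0.45)(-0.20) = 0.8600
det(I−A) = Σ_j (I−A)_1j·C_1j = (1.00)(0.7650) + (-0.45)(0.3600) + (-0.35)(0.4200) = 0.4560
adj(I−A) = Cᵀ =
  [ 0.7650   0.4750   0.5350]
  [ 0.3600   0.7600   0.5200]
  [ 0.4200   0.3800   0.8600]
(I − A)⁻¹ = adj(I−A) / det(I−A) ≈
  [   1.6776     1.0417     1.1732]
  [   0.7895     1.6667     1.1404]
  [   0.9211     0.8333     1.8860]
x = (I − A)⁻¹ d = adj(I−A)·d / det(I−A), with det(I−A) = 0.4560:
  x_F = (0.7650·400 + 0.4750·120 + 0.5350·270) / 0.4560 = 507.45 / 0.4560 ≈ 1112.8
  x_B = (0.3600·400 + 0.7600·120 + 0.5200·270) / 0.4560 = 375.60 / 0.4560 ≈ 823.7
  x_M = (0.4200·400 + 0.3800·120 + 0.8600·270) / 0.4560 = 445.80 / 0.4560 ≈ 977.6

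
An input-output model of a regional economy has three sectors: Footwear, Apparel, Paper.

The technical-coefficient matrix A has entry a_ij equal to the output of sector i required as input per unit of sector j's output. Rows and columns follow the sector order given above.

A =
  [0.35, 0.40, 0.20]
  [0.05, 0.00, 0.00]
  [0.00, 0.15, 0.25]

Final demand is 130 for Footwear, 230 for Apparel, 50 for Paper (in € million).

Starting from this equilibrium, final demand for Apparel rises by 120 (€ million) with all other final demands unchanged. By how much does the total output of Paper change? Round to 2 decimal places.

I − A =
  [   0.65    -0.40    -0.20]
  [  -0.05     1.00     0.00]
  [   0.00    -0.15     0.75]
Cofactors of I−A, C_ij = (−1)^(i+j)·(minor ij) (rows/columns in the sector order above):
  C_11 = (1.00)(0.75) − (0.00)(-0.15) = 0.7500
  C_12 = −[(-0.05)(0.75) − (0.00)(0.00)] = 0.0375
  C_13 = (-0.05)(-0.15) − (1.00)(0.00) = 0.0075
  C_21 = −[(-0.40)(0.75) − (-0.20)(-0.15)] = 0.3300
  C_22 = (0.65)(0.75) − (-0.20)(0.00) = 0.4875
  C_23 = −[(0.65)(-0.15) − (-0.40)(0.00)] = 0.0975
  C_31 = (-0.40)(0.00) − (-0.20)(1.00) = 0.2000
  C_32 = −[(0.65)(0.00) − (-0.20)(-0.05)] = 0.0100
  C_33 = (0.65)(1.00) − (-0.40)(-0.05) = 0.6300
det(I−A) = Σ_j (I−A)_1j·C_1j = (0.65)(0.7500) + (-0.40)(0.0375) + (-0.20)(0.0075) = 0.4710
adj(I−A) = Cᵀ =
  [ 0.7500   0.3300   0.2000]
  [ 0.0375   0.4875   0.0100]
  [ 0.0075   0.0975   0.6300]
(I − A)⁻¹ = adj(I−A) / det(I−A) ≈
  [   1.5924     0.7006     0.4246]
  [   0.0796     1.0350     0.0212]
  [   0.0159     0.2070     1.3376]
Δx = (I − A)⁻¹ Δd with Δd having +120 in the Apparel component and 0 elsewhere.
So Δx_P = L_PA · (+120), where L_PA = adj(I−A)_PA / det(I−A) = 0.0975 / 0.4710.
Δx_P = 0.0975 × (+120) / 0.4710 = 11.70 / 0.4710 ≈ 24.84.

Δx_P = 24.84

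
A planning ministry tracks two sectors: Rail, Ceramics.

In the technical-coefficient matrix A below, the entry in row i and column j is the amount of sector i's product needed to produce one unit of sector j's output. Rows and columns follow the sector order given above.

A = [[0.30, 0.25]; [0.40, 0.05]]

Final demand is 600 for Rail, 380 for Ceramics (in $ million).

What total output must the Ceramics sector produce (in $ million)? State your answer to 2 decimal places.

x_C = 895.58

I − A =
  [   0.70    -0.25]
  [  -0.40     0.95]
det(I−A) = (0.70)(0.95) − (-0.25)(-0.40) = 0.5650
adj(I−A) = [[0.95, 0.25], [0.40, 0.70]]
(I − A)⁻¹ = adj(I−A) / det(I−A) ≈
  [   1.6814     0.4425]
  [   0.7080     1.2389]
x = (I − A)⁻¹ d = adj(I−A)·d / det(I−A), with det(I−A) = 0.5650:
  x_R = (0.95·600 + 0.25·380) / 0.5650 = 665.00 / 0.5650 ≈ 1176.99
  x_C = (0.40·600 + 0.70·380) / 0.5650 = 506.00 / 0.5650 ≈ 895.58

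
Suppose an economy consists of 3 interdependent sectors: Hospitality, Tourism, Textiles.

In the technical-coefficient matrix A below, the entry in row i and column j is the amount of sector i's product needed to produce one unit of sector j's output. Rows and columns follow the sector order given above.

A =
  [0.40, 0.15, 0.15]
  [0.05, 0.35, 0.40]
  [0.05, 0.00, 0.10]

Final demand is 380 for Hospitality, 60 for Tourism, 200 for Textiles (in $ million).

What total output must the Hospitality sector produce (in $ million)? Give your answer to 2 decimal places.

I − A =
  [   0.60    -0.15    -0.15]
  [  -0.05     0.65    -0.40]
  [  -0.05     0.00     0.90]
Cofactors of I−A, C_ij = (−1)^(i+j)·(minor ij) (rows/columns in the sector order above):
  C_11 = (0.65)(0.90) − (-0.40)(0.00) = 0.5850
  C_12 = −[(-0.05)(0.90) − (-0.40)(-0.05)] = 0.0650
  C_13 = (-0.05)(0.00) − (0.65)(-0.05) = 0.0325
  C_21 = −[(-0.15)(0.90) − (-0.15)(0.00)] = 0.1350
  C_22 = (0.60)(0.90) − (-0.15)(-0.05) = 0.5325
  C_23 = −[(0.60)(0.00) − (-0.15)(-0.05)] = 0.0075
  C_31 = (-0.15)(-0.40) − (-0.15)(0.65) = 0.1575
  C_32 = −[(0.60)(-0.40) − (-0.15)(-0.05)] = 0.2475
  C_33 = (0.60)(0.65) − (-0.15)(-0.05) = 0.3825
det(I−A) = Σ_j (I−A)_1j·C_1j = (0.60)(0.5850) + (-0.15)(0.0650) + (-0.15)(0.0325) = 0.336375
adj(I−A) = Cᵀ =
  [ 0.5850   0.1350   0.1575]
  [ 0.0650   0.5325   0.2475]
  [ 0.0325   0.0075   0.3825]
(I − A)⁻¹ = adj(I−A) / det(I−A) ≈
  [   1.7391     0.4013     0.4682]
  [   0.1932     1.5831     0.7358]
  [   0.0966     0.0223     1.1371]
x = (I − A)⁻¹ d = adj(I−A)·d / det(I−A), with det(I−A) = 0.336375:
  x_1 = (0.5850·380 + 0.1350·60 + 0.1575·200) / 0.336375 = 261.90 / 0.336375 ≈ 778.60
  x_2 = (0.0650·380 + 0.5325·60 + 0.2475·200) / 0.336375 = 106.15 / 0.336375 ≈ 315.57
  x_3 = (0.0325·380 + 0.0075·60 + 0.3825·200) / 0.336375 = 89.30 / 0.336375 ≈ 265.48

x_1 = 778.60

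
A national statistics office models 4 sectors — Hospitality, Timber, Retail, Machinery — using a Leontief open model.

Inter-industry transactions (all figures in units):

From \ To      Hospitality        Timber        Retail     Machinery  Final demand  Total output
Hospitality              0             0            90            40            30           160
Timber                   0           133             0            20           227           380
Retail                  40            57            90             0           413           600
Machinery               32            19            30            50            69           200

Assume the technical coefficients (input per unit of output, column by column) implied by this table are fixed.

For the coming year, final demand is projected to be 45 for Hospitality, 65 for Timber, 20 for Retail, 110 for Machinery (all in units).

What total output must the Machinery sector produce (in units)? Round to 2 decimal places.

Technical coefficients a_ij = z_ij / X_j:
  a_11 = 0/160 = 0.00, a_21 = 0/160 = 0.00, a_31 = 40/160 = 0.25, a_41 = 32/160 = 0.20
  a_12 = 0/380 = 0.00, a_22 = 133/380 = 0.35, a_32 = 57/380 = 0.15, a_42 = 19/380 = 0.05
  a_13 = 90/600 = 0.15, a_23 = 0/600 = 0.00, a_33 = 90/600 = 0.15, a_43 = 30/600 = 0.05
  a_14 = 40/200 = 0.20, a_24 = 20/200 = 0.10, a_34 = 0/200 = 0.00, a_44 = 50/200 = 0.25
I − A =
  [   1.00     0.00    -0.15    -0.20]
  [   0.00     0.65     0.00    -0.10]
  [  -0.25    -0.15     0.85     0.00]
  [  -0.20    -0.05    -0.05     0.75]
Compute the cofactors C_ij = (−1)^(i+j)·(3×3 minor ij) of I−A; the adjugate is their transpose:
adj(I−A) = Cᵀ =
  [ 0.409375   0.026875   0.078875   0.112750]
  [ 0.018250   0.572875   0.008000   0.081250]
  [ 0.123625   0.109000   0.456500   0.047500]
  [ 0.118625   0.052625   0.052000   0.528125]
det(I−A) = Σ_j (I−A)_1j·C_1j = (1.00)(0.409375) + (0.00)(0.018250) + (-0.15)(0.123625) + (-0.20)(0.118625) = 0.36710625
(I − A)⁻¹ = adj(I−A) / det(I−A) ≈
  [   1.1151     0.0732     0.2149     0.3071]
  [   0.0497     1.5605     0.0218     0.2213]
  [   0.3368     0.2969     1.2435     0.1294]
  [   0.3231     0.1434     0.1416     1.4386]
x = (I − A)⁻¹ d = adj(I−A)·d / det(I−A), with det(I−A) = 0.36710625:
  x_1 = (0.409375·45 + 0.026875·65 + 0.078875·20 + 0.112750·110) / 0.36710625 = 34.14875 / 0.36710625 ≈ 93.02
  x_2 = (0.018250·45 + 0.572875·65 + 0.008000·20 + 0.081250·110) / 0.36710625 = 47.155625 / 0.36710625 ≈ 128.45
  x_3 = (0.123625·45 + 0.109000·65 + 0.456500·20 + 0.047500·110) / 0.36710625 = 27.003125 / 0.36710625 ≈ 73.56
  x_4 = (0.118625·45 + 0.052625·65 + 0.052000·20 + 0.528125·110) / 0.36710625 = 67.8925 / 0.36710625 ≈ 184.94

x_4 = 184.94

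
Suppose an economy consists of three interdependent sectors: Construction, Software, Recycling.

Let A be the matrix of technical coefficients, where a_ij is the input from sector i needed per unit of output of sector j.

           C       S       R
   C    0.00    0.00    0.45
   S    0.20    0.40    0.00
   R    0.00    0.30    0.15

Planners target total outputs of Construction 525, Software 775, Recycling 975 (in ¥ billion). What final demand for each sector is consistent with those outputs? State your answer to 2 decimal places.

I − A =
  [   1.00     0.00    -0.45]
  [  -0.20     0.60     0.00]
  [   0.00    -0.30     0.85]
d = (I − A) x:
  d_C = (+1.00)·525 + (+0.00)·775 + (-0.45)·975 = 86.25
  d_S = (-0.20)·525 + (+0.60)·775 + (+0.00)·975 = 360.00
  d_R = (+0.00)·525 + (-0.30)·775 + (+0.85)·975 = 596.25

d_C = 86.25, d_S = 360.00, d_R = 596.25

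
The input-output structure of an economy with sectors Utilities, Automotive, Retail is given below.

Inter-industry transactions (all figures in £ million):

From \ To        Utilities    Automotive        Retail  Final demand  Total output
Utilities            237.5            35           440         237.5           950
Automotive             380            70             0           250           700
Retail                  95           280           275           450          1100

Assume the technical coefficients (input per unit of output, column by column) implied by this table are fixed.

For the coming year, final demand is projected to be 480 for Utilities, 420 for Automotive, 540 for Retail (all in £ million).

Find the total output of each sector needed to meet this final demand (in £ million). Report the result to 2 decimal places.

Technical coefficients a_ij = z_ij / X_j:
  a_11 = 237.5/950 = 0.25, a_21 = 380/950 = 0.40, a_31 = 95/950 = 0.10
  a_12 = 35/700 = 0.05, a_22 = 70/700 = 0.10, a_32 = 280/700 = 0.40
  a_13 = 440/1100 = 0.40, a_23 = 0/1100 = 0.00, a_33 = 275/1100 = 0.25
I − A =
  [   0.75    -0.05    -0.40]
  [  -0.40     0.90     0.00]
  [  -0.10    -0.40     0.75]
Cofactors of I−A, C_ij = (−1)^(i+j)·(minor ij) (rows/columns in the sector order above):
  C_11 = (0.90)(0.75) − (0.00)(-0.40) = 0.6750
  C_12 = −[(-0.40)(0.75) − (0.00)(-0.10)] = 0.3000
  C_13 = (-0.40)(-0.40) − (0.90)(-0.10) = 0.2500
  C_21 = −[(-0.05)(0.75) − (-0.40)(-0.40)] = 0.1975
  C_22 = (0.75)(0.75) − (-0.40)(-0.10) = 0.5225
  C_23 = −[(0.75)(-0.40) − (-0.05)(-0.10)] = 0.3050
  C_31 = (-0.05)(0.00) − (-0.40)(0.90) = 0.3600
  C_32 = −[(0.75)(0.00) − (-0.40)(-0.40)] = 0.1600
  C_33 = (0.75)(0.90) − (-0.05)(-0.40) = 0.6550
det(I−A) = Σ_j (I−A)_1j·C_1j = (0.75)(0.6750) + (-0.05)(0.3000) + (-0.40)(0.2500) = 0.39125
adj(I−A) = Cᵀ =
  [ 0.6750   0.1975   0.3600]
  [ 0.3000   0.5225   0.1600]
  [ 0.2500   0.3050   0.6550]
(I − A)⁻¹ = adj(I−A) / det(I−A) ≈
  [   1.7252     0.5048     0.9201]
  [   0.7668     1.3355     0.4089]
  [   0.6390     0.7796     1.6741]
x = (I − A)⁻¹ d = adj(I−A)·d / det(I−A), with det(I−A) = 0.39125:
  x_1 = (0.6750·480 + 0.1975·420 + 0.3600·540) / 0.39125 = 601.35 / 0.39125 ≈ 1537.00
  x_2 = (0.3000·480 + 0.5225·420 + 0.1600·540) / 0.39125 = 449.85 / 0.39125 ≈ 1149.78
  x_3 = (0.2500·480 + 0.3050·420 + 0.6550·540) / 0.39125 = 601.80 / 0.39125 ≈ 1538.15

x_1 = 1537.00, x_2 = 1149.78, x_3 = 1538.15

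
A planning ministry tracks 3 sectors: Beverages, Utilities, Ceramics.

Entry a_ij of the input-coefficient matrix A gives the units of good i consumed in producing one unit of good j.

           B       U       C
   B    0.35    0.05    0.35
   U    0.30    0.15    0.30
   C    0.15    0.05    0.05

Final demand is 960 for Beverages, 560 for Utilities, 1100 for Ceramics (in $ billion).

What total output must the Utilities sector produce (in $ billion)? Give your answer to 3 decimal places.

x_U = 2146.407

I − A =
  [   0.65    -0.05    -0.35]
  [  -0.30     0.85    -0.30]
  [  -0.15    -0.05     0.95]
Cofactors of I−A, C_ij = (−1)^(i+j)·(minor ij) (rows/columns in the sector order above):
  C_11 = (0.85)(0.95) − (-0.30)(-0.05) = 0.7925
  C_12 = −[(-0.30)(0.95) − (-0.30)(-0.15)] = 0.3300
  C_13 = (-0.30)(-0.05) − (0.85)(-0.15) = 0.1425
  C_21 = −[(-0.05)(0.95) − (-0.35)(-0.05)] = 0.0650
  C_22 = (0.65)(0.95) − (-0.35)(-0.15) = 0.5650
  C_23 = −[(0.65)(-0.05) − (-0.05)(-0.15)] = 0.0400
  C_31 = (-0.05)(-0.30) − (-0.35)(0.85) = 0.3125
  C_32 = −[(0.65)(-0.30) − (-0.35)(-0.30)] = 0.3000
  C_33 = (0.65)(0.85) − (-0.05)(-0.30) = 0.5375
det(I−A) = Σ_j (I−A)_1j·C_1j = (0.65)(0.7925) + (-0.05)(0.3300) + (-0.35)(0.1425) = 0.44875
adj(I−A) = Cᵀ =
  [ 0.7925   0.0650   0.3125]
  [ 0.3300   0.5650   0.3000]
  [ 0.1425   0.0400   0.5375]
(I − A)⁻¹ = adj(I−A) / det(I−A) ≈
  [   1.7660     0.1448     0.6964]
  [   0.7354     1.2591     0.6685]
  [   0.3175     0.0891     1.1978]
x = (I − A)⁻¹ d = adj(I−A)·d / det(I−A), with det(I−A) = 0.44875:
  x_B = (0.7925·960 + 0.0650·560 + 0.3125·1100) / 0.44875 = 1140.95 / 0.44875 ≈ 2542.507
  x_U = (0.3300·960 + 0.5650·560 + 0.3000·1100) / 0.44875 = 963.20 / 0.44875 ≈ 2146.407
  x_C = (0.1425·960 + 0.0400·560 + 0.5375·1100) / 0.44875 = 750.45 / 0.44875 ≈ 1672.312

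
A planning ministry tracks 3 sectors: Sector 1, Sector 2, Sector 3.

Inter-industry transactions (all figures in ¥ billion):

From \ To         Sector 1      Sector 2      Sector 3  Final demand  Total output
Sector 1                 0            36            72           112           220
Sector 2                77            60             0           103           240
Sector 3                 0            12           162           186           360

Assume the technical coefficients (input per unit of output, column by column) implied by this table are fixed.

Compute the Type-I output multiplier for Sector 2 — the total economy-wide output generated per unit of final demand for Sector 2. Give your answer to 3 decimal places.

m_2 = 1.822

Technical coefficients a_ij = z_ij / X_j:
  a_11 = 0/220 = 0.00, a_21 = 77/220 = 0.35, a_31 = 0/220 = 0.00
  a_12 = 36/240 = 0.15, a_22 = 60/240 = 0.25, a_32 = 12/240 = 0.05
  a_13 = 72/360 = 0.20, a_23 = 0/360 = 0.00, a_33 = 162/360 = 0.45
I − A =
  [   1.00    -0.15    -0.20]
  [  -0.35     0.75     0.00]
  [   0.00    -0.05     0.55]
Cofactors of I−A, C_ij = (−1)^(i+j)·(minor ij) (rows/columns in the sector order above):
  C_11 = (0.75)(0.55) − (0.00)(-0.05) = 0.4125
  C_12 = −[(-0.35)(0.55) − (0.00)(0.00)] = 0.1925
  C_13 = (-0.35)(-0.05) − (0.75)(0.00) = 0.0175
  C_21 = −[(-0.15)(0.55) − (-0.20)(-0.05)] = 0.0925
  C_22 = (1.00)(0.55) − (-0.20)(0.00) = 0.5500
  C_23 = −[(1.00)(-0.05) − (-0.15)(0.00)] = 0.0500
  C_31 = (-0.15)(0.00) − (-0.20)(0.75) = 0.1500
  C_32 = −[(1.00)(0.00) − (-0.20)(-0.35)] = 0.0700
  C_33 = (1.00)(0.75) − (-0.15)(-0.35) = 0.6975
det(I−A) = Σ_j (I−A)_1j·C_1j = (1.00)(0.4125) + (-0.15)(0.1925) + (-0.20)(0.0175) = 0.380125
adj(I−A) = Cᵀ =
  [ 0.4125   0.0925   0.1500]
  [ 0.1925   0.5500   0.0700]
  [ 0.0175   0.0500   0.6975]
(I − A)⁻¹ = adj(I−A) / det(I−A) ≈
  [   1.0852     0.2433     0.3946]
  [   0.5064     1.4469     0.1841]
  [   0.0460     0.1315     1.8349]
The output multiplier for sector j is the column-j sum of the Leontief inverse (I − A)⁻¹ = adj(I−A) / det(I−A).
Column 2 of adj(I−A): (0.0925, 0.5500, 0.0500); det(I−A) = 0.380125.
m_2 = (0.0925 + 0.5500 + 0.0500) / 0.380125 = 0.6925 / 0.380125 ≈ 1.822.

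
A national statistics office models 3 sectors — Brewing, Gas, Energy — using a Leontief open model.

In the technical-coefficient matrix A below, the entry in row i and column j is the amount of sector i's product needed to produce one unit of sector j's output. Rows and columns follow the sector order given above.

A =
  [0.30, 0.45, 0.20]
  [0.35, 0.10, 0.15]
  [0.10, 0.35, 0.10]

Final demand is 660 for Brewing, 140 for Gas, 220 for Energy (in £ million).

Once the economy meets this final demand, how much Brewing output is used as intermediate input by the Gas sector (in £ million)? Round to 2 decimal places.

I − A =
  [   0.70    -0.45    -0.20]
  [  -0.35     0.90    -0.15]
  [  -0.10    -0.35     0.90]
Cofactors of I−A, C_ij = (−1)^(i+j)·(minor ij) (rows/columns in the sector order above):
  C_11 = (0.90)(0.90) − (-0.15)(-0.35) = 0.7575
  C_12 = −[(-0.35)(0.90) − (-0.15)(-0.10)] = 0.3300
  C_13 = (-0.35)(-0.35) − (0.90)(-0.10) = 0.2125
  C_21 = −[(-0.45)(0.90) − (-0.20)(-0.35)] = 0.4750
  C_22 = (0.70)(0.90) − (-0.20)(-0.10) = 0.6100
  C_23 = −[(0.70)(-0.35) − (-0.45)(-0.10)] = 0.2900
  C_31 = (-0.45)(-0.15) − (-0.20)(0.90) = 0.2475
  C_32 = −[(0.70)(-0.15) − (-0.20)(-0.35)] = 0.1750
  C_33 = (0.70)(0.90) − (-0.45)(-0.35) = 0.4725
det(I−A) = Σ_j (I−A)_1j·C_1j = (0.70)(0.7575) + (-0.45)(0.3300) + (-0.20)(0.2125) = 0.33925
adj(I−A) = Cᵀ =
  [ 0.7575   0.4750   0.2475]
  [ 0.3300   0.6100   0.1750]
  [ 0.2125   0.2900   0.4725]
(I − A)⁻¹ = adj(I−A) / det(I−A) ≈
  [   2.2329     1.4001     0.7296]
  [   0.9727     1.7981     0.5158]
  [   0.6264     0.8548     1.3928]
First solve x = (I − A)⁻¹ d = adj(I−A)·d / det(I−A); in particular x_G = (0.3300·660 + 0.6100·140 + 0.1750·220) / 0.33925 = 341.70 / 0.33925 ≈ 1007.2218.
Intermediate flow from B to G: z_BG = a_BG · x_G = 0.45 × 341.70 / 0.33925 = 153.765 / 0.33925 ≈ 453.25.

z_BG = 453.25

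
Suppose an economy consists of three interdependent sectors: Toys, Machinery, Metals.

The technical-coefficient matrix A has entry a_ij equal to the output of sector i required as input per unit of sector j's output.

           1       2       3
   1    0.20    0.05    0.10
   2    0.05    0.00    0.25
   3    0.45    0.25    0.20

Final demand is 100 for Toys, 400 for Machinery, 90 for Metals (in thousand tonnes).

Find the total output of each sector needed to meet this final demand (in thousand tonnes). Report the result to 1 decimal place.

I − A =
  [   0.80    -0.05    -0.10]
  [  -0.05     1.00    -0.25]
  [  -0.45    -0.25     0.80]
Cofactors of I−A, C_ij = (−1)^(i+j)·(minor ij) (rows/columns in the sector order above):
  C_11 = (1.00)(0.80) − (-0.25)(-0.25) = 0.7375
  C_12 = −[(-0.05)(0.80) − (-0.25)(-0.45)] = 0.1525
  C_13 = (-0.05)(-0.25) − (1.00)(-0.45) = 0.4625
  C_21 = −[(-0.05)(0.80) − (-0.10)(-0.25)] = 0.0650
  C_22 = (0.80)(0.80) − (-0.10)(-0.45) = 0.5950
  C_23 = −[(0.80)(-0.25) − (-0.05)(-0.45)] = 0.2225
  C_31 = (-0.05)(-0.25) − (-0.10)(1.00) = 0.1125
  C_32 = −[(0.80)(-0.25) − (-0.10)(-0.05)] = 0.2050
  C_33 = (0.80)(1.00) − (-0.05)(-0.05) = 0.7975
det(I−A) = Σ_j (I−A)_1j·C_1j = (0.80)(0.7375) + (-0.05)(0.1525) + (-0.10)(0.4625) = 0.536125
adj(I−A) = Cᵀ =
  [ 0.7375   0.0650   0.1125]
  [ 0.1525   0.5950   0.2050]
  [ 0.4625   0.2225   0.7975]
(I − A)⁻¹ = adj(I−A) / det(I−A) ≈
  [   1.3756     0.1212     0.2098]
  [   0.2844     1.1098     0.3824]
  [   0.8627     0.4150     1.4875]
x = (I − A)⁻¹ d = adj(I−A)·d / det(I−A), with det(I−A) = 0.536125:
  x_1 = (0.7375·100 + 0.0650·400 + 0.1125·90) / 0.536125 = 109.875 / 0.536125 ≈ 204.9
  x_2 = (0.1525·100 + 0.5950·400 + 0.2050·90) / 0.536125 = 271.70 / 0.536125 ≈ 506.8
  x_3 = (0.4625·100 + 0.2225·400 + 0.7975·90) / 0.536125 = 207.025 / 0.536125 ≈ 386.2

x_1 = 204.9, x_2 = 506.8, x_3 = 386.2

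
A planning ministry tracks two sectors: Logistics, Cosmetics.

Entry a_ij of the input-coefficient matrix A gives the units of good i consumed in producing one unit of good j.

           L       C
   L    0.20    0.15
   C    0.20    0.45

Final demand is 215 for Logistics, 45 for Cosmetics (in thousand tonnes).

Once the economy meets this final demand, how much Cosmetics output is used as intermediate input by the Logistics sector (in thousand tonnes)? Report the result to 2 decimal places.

I − A =
  [   0.80    -0.15]
  [  -0.20     0.55]
det(I−A) = (0.80)(0.55) − (-0.15)(-0.20) = 0.4100
adj(I−A) = [[0.55, 0.15], [0.20, 0.80]]
(I − A)⁻¹ = adj(I−A) / det(I−A) ≈
  [   1.3415     0.3659]
  [   0.4878     1.9512]
First solve x = (I − A)⁻¹ d = adj(I−A)·d / det(I−A); in particular x_L = (0.55·215 + 0.15·45) / 0.4100 = 125.00 / 0.4100 ≈ 304.8780.
Intermediate flow from C to L: z_CL = a_CL · x_L = 0.20 × 125.00 / 0.4100 = 25.00 / 0.4100 ≈ 60.98.

z_CL = 60.98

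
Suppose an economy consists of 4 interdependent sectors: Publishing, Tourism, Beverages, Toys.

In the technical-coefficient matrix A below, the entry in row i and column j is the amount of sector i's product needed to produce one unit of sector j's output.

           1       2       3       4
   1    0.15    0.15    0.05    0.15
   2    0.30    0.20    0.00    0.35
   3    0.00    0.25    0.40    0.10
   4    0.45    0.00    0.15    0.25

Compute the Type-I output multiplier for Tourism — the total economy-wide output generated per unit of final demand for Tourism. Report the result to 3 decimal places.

I − A =
  [   0.85    -0.15    -0.05    -0.15]
  [  -0.30     0.80     0.00    -0.35]
  [   0.00    -0.25     0.60    -0.10]
  [  -0.45     0.00    -0.15     0.75]
Compute the cofactors C_ij = (−1)^(i+j)·(3×3 minor ij) of I−A; the adjugate is their transpose:
adj(I−A) = Cᵀ =
  [ 0.334875   0.080250   0.055875   0.111875]
  [ 0.225000   0.327000   0.070500   0.207000]
  [ 0.131625   0.149250   0.398625   0.149125]
  [ 0.227250   0.078000   0.113250   0.377250]
det(I−A) = Σ_j (I−A)_1j·C_1j = (0.85)(0.334875) + (-0.15)(0.225000) + (-0.05)(0.131625) + (-0.15)(0.227250) = 0.210225
(I − A)⁻¹ = adj(I−A) / det(I−A) ≈
  [   1.5929     0.3817     0.2658     0.5322]
  [   1.0703     1.5555     0.3354     0.9847]
  [   0.6261     0.7100     1.8962     0.7094]
  [   1.0810     0.3710     0.5387     1.7945]
The output multiplier for sector j is the column-j sum of the Leontief inverse (I − A)⁻¹ = adj(I−A) / det(I−A).
Column 2 of adj(I−A): (0.080250, 0.327000, 0.149250, 0.078000); det(I−A) = 0.210225.
m_2 = (0.080250 + 0.327000 + 0.149250 + 0.078000) / 0.210225 = 0.6345 / 0.210225 ≈ 3.018.

m_2 = 3.018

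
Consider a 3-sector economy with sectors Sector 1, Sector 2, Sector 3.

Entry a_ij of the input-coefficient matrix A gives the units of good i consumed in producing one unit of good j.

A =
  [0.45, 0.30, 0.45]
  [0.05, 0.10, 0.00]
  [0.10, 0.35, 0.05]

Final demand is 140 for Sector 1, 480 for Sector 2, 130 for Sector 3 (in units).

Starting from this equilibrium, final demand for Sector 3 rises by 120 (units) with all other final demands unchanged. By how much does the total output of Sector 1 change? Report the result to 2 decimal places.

I − A =
  [   0.55    -0.30    -0.45]
  [  -0.05     0.90     0.00]
  [  -0.10    -0.35     0.95]
Cofactors of I−A, C_ij = (−1)^(i+j)·(minor ij) (rows/columns in the sector order above):
  C_11 = (0.90)(0.95) − (0.00)(-0.35) = 0.8550
  C_12 = −[(-0.05)(0.95) − (0.00)(-0.10)] = 0.0475
  C_13 = (-0.05)(-0.35) − (0.90)(-0.10) = 0.1075
  C_21 = −[(-0.30)(0.95) − (-0.45)(-0.35)] = 0.4425
  C_22 = (0.55)(0.95) − (-0.45)(-0.10) = 0.4775
  C_23 = −[(0.55)(-0.35) − (-0.30)(-0.10)] = 0.2225
  C_31 = (-0.30)(0.00) − (-0.45)(0.90) = 0.4050
  C_32 = −[(0.55)(0.00) − (-0.45)(-0.05)] = 0.0225
  C_33 = (0.55)(0.90) − (-0.30)(-0.05) = 0.4800
det(I−A) = Σ_j (I−A)_1j·C_1j = (0.55)(0.8550) + (-0.30)(0.0475) + (-0.45)(0.1075) = 0.407625
adj(I−A) = Cᵀ =
  [ 0.8550   0.4425   0.4050]
  [ 0.0475   0.4775   0.0225]
  [ 0.1075   0.2225   0.4800]
(I − A)⁻¹ = adj(I−A) / det(I−A) ≈
  [   2.0975     1.0856     0.9936]
  [   0.1165     1.1714     0.0552]
  [   0.2637     0.5458     1.1776]
Δx = (I − A)⁻¹ Δd with Δd having +120 in the Sector 3 component and 0 elsewhere.
So Δx_1 = L_13 · (+120), where L_13 = adj(I−A)_13 / det(I−A) = 0.4050 / 0.407625.
Δx_1 = 0.4050 × (+120) / 0.407625 = 48.60 / 0.407625 ≈ 119.23.

Δx_1 = 119.23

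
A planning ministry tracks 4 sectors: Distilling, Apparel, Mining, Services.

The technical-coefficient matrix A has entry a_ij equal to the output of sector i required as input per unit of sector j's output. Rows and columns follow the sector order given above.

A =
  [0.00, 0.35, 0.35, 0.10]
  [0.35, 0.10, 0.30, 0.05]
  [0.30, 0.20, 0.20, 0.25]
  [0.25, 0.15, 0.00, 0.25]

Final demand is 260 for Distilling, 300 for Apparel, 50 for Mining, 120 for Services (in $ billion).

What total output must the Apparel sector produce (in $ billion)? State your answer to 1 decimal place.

I − A =
  [   1.00    -0.35    -0.35    -0.10]
  [  -0.35     0.90    -0.30    -0.05]
  [  -0.30    -0.20     0.80    -0.25]
  [  -0.25    -0.15     0.00     0.75]
Compute the cofactors C_ij = (−1)^(i+j)·(3×3 minor ij) of I−A; the adjugate is their transpose:
adj(I−A) = Cᵀ =
  [ 0.477750   0.287625   0.316875   0.188500]
  [ 0.306250   0.479375   0.313750   0.177375]
  [ 0.324625   0.287625   0.543500   0.243625]
  [ 0.220500   0.191750   0.168375   0.411500]
det(I−A) = Σ_j (I−A)_1j·C_1j = (1.00)(0.477750) + (-0.35)(0.306250) + (-0.35)(0.324625) + (-0.10)(0.220500) = 0.23489375
(I − A)⁻¹ = adj(I−A) / det(I−A) ≈
  [   2.0339     1.2245     1.3490     0.8025]
  [   1.3038     2.0408     1.3357     0.7551]
  [   1.3820     1.2245     2.3138     1.0372]
  [   0.9387     0.8163     0.7168     1.7519]
x = (I − A)⁻¹ d = adj(I−A)·d / det(I−A), with det(I−A) = 0.23489375:
  x_1 = (0.477750·260 + 0.287625·300 + 0.316875·50 + 0.188500·120) / 0.23489375 = 248.96625 / 0.23489375 ≈ 1059.9
  x_2 = (0.306250·260 + 0.479375·300 + 0.313750·50 + 0.177375·120) / 0.23489375 = 260.41 / 0.23489375 ≈ 1108.6
  x_3 = (0.324625·260 + 0.287625·300 + 0.543500·50 + 0.243625·120) / 0.23489375 = 227.10 / 0.23489375 ≈ 966.8
  x_4 = (0.220500·260 + 0.191750·300 + 0.168375·50 + 0.411500·120) / 0.23489375 = 172.65375 / 0.23489375 ≈ 735.0

x_2 = 1108.6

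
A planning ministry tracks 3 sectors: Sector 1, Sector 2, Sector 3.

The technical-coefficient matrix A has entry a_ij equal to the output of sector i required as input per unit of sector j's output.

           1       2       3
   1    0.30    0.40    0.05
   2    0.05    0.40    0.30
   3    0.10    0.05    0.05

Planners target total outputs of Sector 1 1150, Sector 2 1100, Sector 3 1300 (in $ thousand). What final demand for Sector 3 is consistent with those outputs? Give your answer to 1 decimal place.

d_3 = 1065.0

I − A =
  [   0.70    -0.40    -0.05]
  [  -0.05     0.60    -0.30]
  [  -0.10    -0.05     0.95]
d = (I − A) x:
  d_1 = (+0.70)·1150 + (-0.40)·1100 + (-0.05)·1300 = 300.0
  d_2 = (-0.05)·1150 + (+0.60)·1100 + (-0.30)·1300 = 212.5
  d_3 = (-0.10)·1150 + (-0.05)·1100 + (+0.95)·1300 = 1065.0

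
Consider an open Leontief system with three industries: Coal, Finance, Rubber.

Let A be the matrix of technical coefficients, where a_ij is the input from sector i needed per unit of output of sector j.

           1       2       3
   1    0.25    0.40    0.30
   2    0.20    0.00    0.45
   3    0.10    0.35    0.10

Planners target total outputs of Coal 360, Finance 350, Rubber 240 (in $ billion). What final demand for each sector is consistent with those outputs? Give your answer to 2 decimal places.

d_1 = 58.00, d_2 = 170.00, d_3 = 57.50

I − A =
  [   0.75    -0.40    -0.30]
  [  -0.20     1.00    -0.45]
  [  -0.10    -0.35     0.90]
d = (I − A) x:
  d_1 = (+0.75)·360 + (-0.40)·350 + (-0.30)·240 = 58.00
  d_2 = (-0.20)·360 + (+1.00)·350 + (-0.45)·240 = 170.00
  d_3 = (-0.10)·360 + (-0.35)·350 + (+0.90)·240 = 57.50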